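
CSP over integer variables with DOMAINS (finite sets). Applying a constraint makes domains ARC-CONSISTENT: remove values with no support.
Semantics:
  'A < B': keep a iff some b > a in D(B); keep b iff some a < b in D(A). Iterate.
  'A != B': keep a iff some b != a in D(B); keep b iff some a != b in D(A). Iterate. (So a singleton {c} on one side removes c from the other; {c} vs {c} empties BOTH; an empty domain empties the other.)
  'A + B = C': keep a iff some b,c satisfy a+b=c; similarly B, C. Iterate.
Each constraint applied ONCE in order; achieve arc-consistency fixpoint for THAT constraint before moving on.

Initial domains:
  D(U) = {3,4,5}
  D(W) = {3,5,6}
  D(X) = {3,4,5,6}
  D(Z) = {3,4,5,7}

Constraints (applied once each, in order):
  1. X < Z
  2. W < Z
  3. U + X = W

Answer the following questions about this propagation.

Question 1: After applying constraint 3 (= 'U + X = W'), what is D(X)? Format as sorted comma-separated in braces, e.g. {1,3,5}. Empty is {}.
Answer: {3}

Derivation:
Constraint 1 (X < Z) on D(X)={3,4,5,6} D(Z)={3,4,5,7}: Z {3,4,5,7}->{4,5,7}
Constraint 2 (W < Z) on D(W)={3,5,6} D(Z)={4,5,7}: no change
Constraint 3 (U + X = W) on D(U)={3,4,5} D(X)={3,4,5,6} D(W)={3,5,6}: U {3,4,5}->{3}; X {3,4,5,6}->{3}; W {3,5,6}->{6}
So after constraint 3: D(X) = {3}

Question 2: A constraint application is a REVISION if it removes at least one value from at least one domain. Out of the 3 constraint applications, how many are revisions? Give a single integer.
Answer: 2

Derivation:
Constraint 1 (X < Z) on D(X)={3,4,5,6} D(Z)={3,4,5,7}: Z {3,4,5,7}->{4,5,7} => REVISION
Constraint 2 (W < Z) on D(W)={3,5,6} D(Z)={4,5,7}: no change => not a revision
Constraint 3 (U + X = W) on D(U)={3,4,5} D(X)={3,4,5,6} D(W)={3,5,6}: U {3,4,5}->{3}; X {3,4,5,6}->{3}; W {3,5,6}->{6} => REVISION
Total revisions = 2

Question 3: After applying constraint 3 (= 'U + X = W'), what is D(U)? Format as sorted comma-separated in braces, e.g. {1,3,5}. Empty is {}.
Constraint 1 (X < Z) on D(X)={3,4,5,6} D(Z)={3,4,5,7}: Z {3,4,5,7}->{4,5,7}
Constraint 2 (W < Z) on D(W)={3,5,6} D(Z)={4,5,7}: no change
Constraint 3 (U + X = W) on D(U)={3,4,5} D(X)={3,4,5,6} D(W)={3,5,6}: U {3,4,5}->{3}; X {3,4,5,6}->{3}; W {3,5,6}->{6}
So after constraint 3: D(U) = {3}

Answer: {3}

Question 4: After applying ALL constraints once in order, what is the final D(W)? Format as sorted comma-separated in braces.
Answer: {6}

Derivation:
Constraint 1 (X < Z) on D(X)={3,4,5,6} D(Z)={3,4,5,7}: Z {3,4,5,7}->{4,5,7}
Constraint 2 (W < Z) on D(W)={3,5,6} D(Z)={4,5,7}: no change
Constraint 3 (U + X = W) on D(U)={3,4,5} D(X)={3,4,5,6} D(W)={3,5,6}: U {3,4,5}->{3}; X {3,4,5,6}->{3}; W {3,5,6}->{6}
So after all 3 constraints: D(W) = {6}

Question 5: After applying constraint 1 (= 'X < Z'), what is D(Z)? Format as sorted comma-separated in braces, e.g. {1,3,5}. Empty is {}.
Constraint 1 (X < Z) on D(X)={3,4,5,6} D(Z)={3,4,5,7}: Z {3,4,5,7}->{4,5,7}
So after constraint 1: D(Z) = {4,5,7}

Answer: {4,5,7}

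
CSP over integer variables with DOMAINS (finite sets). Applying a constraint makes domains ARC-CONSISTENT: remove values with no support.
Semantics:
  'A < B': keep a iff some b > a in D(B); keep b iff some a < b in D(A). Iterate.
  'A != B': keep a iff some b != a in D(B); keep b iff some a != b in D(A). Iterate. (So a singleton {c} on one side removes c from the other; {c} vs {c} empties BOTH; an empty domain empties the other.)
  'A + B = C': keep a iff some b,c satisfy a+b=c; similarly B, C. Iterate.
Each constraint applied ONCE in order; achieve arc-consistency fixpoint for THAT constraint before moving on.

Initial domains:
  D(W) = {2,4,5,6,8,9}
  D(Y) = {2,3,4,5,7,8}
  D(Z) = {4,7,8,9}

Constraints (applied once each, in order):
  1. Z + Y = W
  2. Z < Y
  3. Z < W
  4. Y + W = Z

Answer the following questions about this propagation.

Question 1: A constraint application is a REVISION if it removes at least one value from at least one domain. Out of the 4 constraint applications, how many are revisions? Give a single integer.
Constraint 1 (Z + Y = W) on D(Z)={4,7,8,9} D(Y)={2,3,4,5,7,8} D(W)={2,4,5,6,8,9}: Z {4,7,8,9}->{4,7}; Y {2,3,4,5,7,8}->{2,4,5}; W {2,4,5,6,8,9}->{6,8,9} => REVISION
Constraint 2 (Z < Y) on D(Z)={4,7} D(Y)={2,4,5}: Z {4,7}->{4}; Y {2,4,5}->{5} => REVISION
Constraint 3 (Z < W) on D(Z)={4} D(W)={6,8,9}: no change => not a revision
Constraint 4 (Y + W = Z) on D(Y)={5} D(W)={6,8,9} D(Z)={4}: Y {5}->{}; W {6,8,9}->{}; Z {4}->{} => REVISION
Total revisions = 3

Answer: 3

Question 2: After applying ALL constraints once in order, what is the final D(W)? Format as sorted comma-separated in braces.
Answer: {}

Derivation:
Constraint 1 (Z + Y = W) on D(Z)={4,7,8,9} D(Y)={2,3,4,5,7,8} D(W)={2,4,5,6,8,9}: Z {4,7,8,9}->{4,7}; Y {2,3,4,5,7,8}->{2,4,5}; W {2,4,5,6,8,9}->{6,8,9}
Constraint 2 (Z < Y) on D(Z)={4,7} D(Y)={2,4,5}: Z {4,7}->{4}; Y {2,4,5}->{5}
Constraint 3 (Z < W) on D(Z)={4} D(W)={6,8,9}: no change
Constraint 4 (Y + W = Z) on D(Y)={5} D(W)={6,8,9} D(Z)={4}: Y {5}->{}; W {6,8,9}->{}; Z {4}->{}
So after all 4 constraints: D(W) = {}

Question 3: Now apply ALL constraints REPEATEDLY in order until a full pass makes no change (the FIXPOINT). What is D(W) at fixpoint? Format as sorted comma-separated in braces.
pass 0 (initial): D(W)={2,4,5,6,8,9}
pass 1: W {2,4,5,6,8,9}->{}; Y {2,3,4,5,7,8}->{}; Z {4,7,8,9}->{}
pass 2: no change
Fixpoint after 2 passes: D(W) = {}

Answer: {}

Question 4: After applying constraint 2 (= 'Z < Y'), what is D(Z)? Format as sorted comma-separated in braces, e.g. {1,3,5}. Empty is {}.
Constraint 1 (Z + Y = W) on D(Z)={4,7,8,9} D(Y)={2,3,4,5,7,8} D(W)={2,4,5,6,8,9}: Z {4,7,8,9}->{4,7}; Y {2,3,4,5,7,8}->{2,4,5}; W {2,4,5,6,8,9}->{6,8,9}
Constraint 2 (Z < Y) on D(Z)={4,7} D(Y)={2,4,5}: Z {4,7}->{4}; Y {2,4,5}->{5}
So after constraint 2: D(Z) = {4}

Answer: {4}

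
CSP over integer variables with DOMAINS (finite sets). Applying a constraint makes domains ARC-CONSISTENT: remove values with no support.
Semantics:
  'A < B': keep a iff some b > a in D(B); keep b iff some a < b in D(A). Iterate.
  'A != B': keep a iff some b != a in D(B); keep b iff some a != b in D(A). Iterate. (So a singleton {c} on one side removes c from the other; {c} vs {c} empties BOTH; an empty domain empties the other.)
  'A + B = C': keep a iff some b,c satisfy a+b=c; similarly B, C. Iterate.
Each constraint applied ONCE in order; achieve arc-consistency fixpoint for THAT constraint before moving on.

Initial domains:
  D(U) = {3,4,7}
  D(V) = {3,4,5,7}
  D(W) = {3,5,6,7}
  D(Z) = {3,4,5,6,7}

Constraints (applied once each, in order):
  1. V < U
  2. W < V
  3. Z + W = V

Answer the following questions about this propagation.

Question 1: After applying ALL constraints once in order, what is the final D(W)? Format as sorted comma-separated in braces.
Constraint 1 (V < U) on D(V)={3,4,5,7} D(U)={3,4,7}: V {3,4,5,7}->{3,4,5}; U {3,4,7}->{4,7}
Constraint 2 (W < V) on D(W)={3,5,6,7} D(V)={3,4,5}: W {3,5,6,7}->{3}; V {3,4,5}->{4,5}
Constraint 3 (Z + W = V) on D(Z)={3,4,5,6,7} D(W)={3} D(V)={4,5}: Z {3,4,5,6,7}->{}; W {3}->{}; V {4,5}->{}
So after all 3 constraints: D(W) = {}

Answer: {}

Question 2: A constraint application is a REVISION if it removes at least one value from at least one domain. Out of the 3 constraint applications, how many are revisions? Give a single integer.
Answer: 3

Derivation:
Constraint 1 (V < U) on D(V)={3,4,5,7} D(U)={3,4,7}: V {3,4,5,7}->{3,4,5}; U {3,4,7}->{4,7} => REVISION
Constraint 2 (W < V) on D(W)={3,5,6,7} D(V)={3,4,5}: W {3,5,6,7}->{3}; V {3,4,5}->{4,5} => REVISION
Constraint 3 (Z + W = V) on D(Z)={3,4,5,6,7} D(W)={3} D(V)={4,5}: Z {3,4,5,6,7}->{}; W {3}->{}; V {4,5}->{} => REVISION
Total revisions = 3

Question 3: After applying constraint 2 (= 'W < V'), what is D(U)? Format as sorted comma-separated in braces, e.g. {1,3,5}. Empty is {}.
Constraint 1 (V < U) on D(V)={3,4,5,7} D(U)={3,4,7}: V {3,4,5,7}->{3,4,5}; U {3,4,7}->{4,7}
Constraint 2 (W < V) on D(W)={3,5,6,7} D(V)={3,4,5}: W {3,5,6,7}->{3}; V {3,4,5}->{4,5}
So after constraint 2: D(U) = {4,7}

Answer: {4,7}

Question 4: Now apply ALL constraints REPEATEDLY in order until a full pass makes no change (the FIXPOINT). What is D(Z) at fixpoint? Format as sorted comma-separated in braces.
Answer: {}

Derivation:
pass 0 (initial): D(Z)={3,4,5,6,7}
pass 1: U {3,4,7}->{4,7}; V {3,4,5,7}->{}; W {3,5,6,7}->{}; Z {3,4,5,6,7}->{}
pass 2: U {4,7}->{}
pass 3: no change
Fixpoint after 3 passes: D(Z) = {}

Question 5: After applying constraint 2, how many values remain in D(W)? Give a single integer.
Constraint 1 (V < U) on D(V)={3,4,5,7} D(U)={3,4,7}: V {3,4,5,7}->{3,4,5}; U {3,4,7}->{4,7}
Constraint 2 (W < V) on D(W)={3,5,6,7} D(V)={3,4,5}: W {3,5,6,7}->{3}; V {3,4,5}->{4,5}
So after constraint 2: D(W)={3}, size = 1

Answer: 1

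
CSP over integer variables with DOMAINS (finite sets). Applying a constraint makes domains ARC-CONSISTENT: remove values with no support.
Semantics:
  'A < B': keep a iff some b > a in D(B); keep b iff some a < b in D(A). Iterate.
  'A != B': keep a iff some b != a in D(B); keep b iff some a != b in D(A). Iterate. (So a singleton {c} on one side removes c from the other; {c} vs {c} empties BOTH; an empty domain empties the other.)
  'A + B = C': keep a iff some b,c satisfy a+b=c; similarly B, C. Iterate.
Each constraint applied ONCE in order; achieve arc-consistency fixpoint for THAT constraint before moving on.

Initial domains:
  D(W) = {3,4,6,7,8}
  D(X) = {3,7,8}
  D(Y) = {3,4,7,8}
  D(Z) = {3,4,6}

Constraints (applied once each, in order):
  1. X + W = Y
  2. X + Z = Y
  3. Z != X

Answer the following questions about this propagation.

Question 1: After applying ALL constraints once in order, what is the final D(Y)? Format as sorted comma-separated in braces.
Constraint 1 (X + W = Y) on D(X)={3,7,8} D(W)={3,4,6,7,8} D(Y)={3,4,7,8}: X {3,7,8}->{3}; W {3,4,6,7,8}->{4}; Y {3,4,7,8}->{7}
Constraint 2 (X + Z = Y) on D(X)={3} D(Z)={3,4,6} D(Y)={7}: Z {3,4,6}->{4}
Constraint 3 (Z != X) on D(Z)={4} D(X)={3}: no change
So after all 3 constraints: D(Y) = {7}

Answer: {7}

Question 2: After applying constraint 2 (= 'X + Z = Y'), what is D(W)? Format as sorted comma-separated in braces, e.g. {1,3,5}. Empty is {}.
Answer: {4}

Derivation:
Constraint 1 (X + W = Y) on D(X)={3,7,8} D(W)={3,4,6,7,8} D(Y)={3,4,7,8}: X {3,7,8}->{3}; W {3,4,6,7,8}->{4}; Y {3,4,7,8}->{7}
Constraint 2 (X + Z = Y) on D(X)={3} D(Z)={3,4,6} D(Y)={7}: Z {3,4,6}->{4}
So after constraint 2: D(W) = {4}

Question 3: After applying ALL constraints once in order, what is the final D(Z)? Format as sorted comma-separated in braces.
Constraint 1 (X + W = Y) on D(X)={3,7,8} D(W)={3,4,6,7,8} D(Y)={3,4,7,8}: X {3,7,8}->{3}; W {3,4,6,7,8}->{4}; Y {3,4,7,8}->{7}
Constraint 2 (X + Z = Y) on D(X)={3} D(Z)={3,4,6} D(Y)={7}: Z {3,4,6}->{4}
Constraint 3 (Z != X) on D(Z)={4} D(X)={3}: no change
So after all 3 constraints: D(Z) = {4}

Answer: {4}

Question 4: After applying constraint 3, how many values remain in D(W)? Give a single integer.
Constraint 1 (X + W = Y) on D(X)={3,7,8} D(W)={3,4,6,7,8} D(Y)={3,4,7,8}: X {3,7,8}->{3}; W {3,4,6,7,8}->{4}; Y {3,4,7,8}->{7}
Constraint 2 (X + Z = Y) on D(X)={3} D(Z)={3,4,6} D(Y)={7}: Z {3,4,6}->{4}
Constraint 3 (Z != X) on D(Z)={4} D(X)={3}: no change
So after constraint 3: D(W)={4}, size = 1

Answer: 1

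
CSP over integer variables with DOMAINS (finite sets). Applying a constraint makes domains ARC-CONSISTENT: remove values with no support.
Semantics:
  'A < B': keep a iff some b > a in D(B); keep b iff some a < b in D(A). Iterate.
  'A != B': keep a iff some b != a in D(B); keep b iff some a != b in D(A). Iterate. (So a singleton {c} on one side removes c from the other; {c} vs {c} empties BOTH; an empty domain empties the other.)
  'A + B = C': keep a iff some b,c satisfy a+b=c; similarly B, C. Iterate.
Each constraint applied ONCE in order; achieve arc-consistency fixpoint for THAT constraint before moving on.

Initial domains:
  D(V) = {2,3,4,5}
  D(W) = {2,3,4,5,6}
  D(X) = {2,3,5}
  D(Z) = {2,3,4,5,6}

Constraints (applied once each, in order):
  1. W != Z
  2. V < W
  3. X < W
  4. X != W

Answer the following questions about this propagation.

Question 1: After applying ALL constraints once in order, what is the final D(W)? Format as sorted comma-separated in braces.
Constraint 1 (W != Z) on D(W)={2,3,4,5,6} D(Z)={2,3,4,5,6}: no change
Constraint 2 (V < W) on D(V)={2,3,4,5} D(W)={2,3,4,5,6}: W {2,3,4,5,6}->{3,4,5,6}
Constraint 3 (X < W) on D(X)={2,3,5} D(W)={3,4,5,6}: no change
Constraint 4 (X != W) on D(X)={2,3,5} D(W)={3,4,5,6}: no change
So after all 4 constraints: D(W) = {3,4,5,6}

Answer: {3,4,5,6}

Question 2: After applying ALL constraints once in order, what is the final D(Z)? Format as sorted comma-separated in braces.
Answer: {2,3,4,5,6}

Derivation:
Constraint 1 (W != Z) on D(W)={2,3,4,5,6} D(Z)={2,3,4,5,6}: no change
Constraint 2 (V < W) on D(V)={2,3,4,5} D(W)={2,3,4,5,6}: W {2,3,4,5,6}->{3,4,5,6}
Constraint 3 (X < W) on D(X)={2,3,5} D(W)={3,4,5,6}: no change
Constraint 4 (X != W) on D(X)={2,3,5} D(W)={3,4,5,6}: no change
So after all 4 constraints: D(Z) = {2,3,4,5,6}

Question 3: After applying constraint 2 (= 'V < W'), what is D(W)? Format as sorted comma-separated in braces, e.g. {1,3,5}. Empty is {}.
Constraint 1 (W != Z) on D(W)={2,3,4,5,6} D(Z)={2,3,4,5,6}: no change
Constraint 2 (V < W) on D(V)={2,3,4,5} D(W)={2,3,4,5,6}: W {2,3,4,5,6}->{3,4,5,6}
So after constraint 2: D(W) = {3,4,5,6}

Answer: {3,4,5,6}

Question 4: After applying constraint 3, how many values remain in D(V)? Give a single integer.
Constraint 1 (W != Z) on D(W)={2,3,4,5,6} D(Z)={2,3,4,5,6}: no change
Constraint 2 (V < W) on D(V)={2,3,4,5} D(W)={2,3,4,5,6}: W {2,3,4,5,6}->{3,4,5,6}
Constraint 3 (X < W) on D(X)={2,3,5} D(W)={3,4,5,6}: no change
So after constraint 3: D(V)={2,3,4,5}, size = 4

Answer: 4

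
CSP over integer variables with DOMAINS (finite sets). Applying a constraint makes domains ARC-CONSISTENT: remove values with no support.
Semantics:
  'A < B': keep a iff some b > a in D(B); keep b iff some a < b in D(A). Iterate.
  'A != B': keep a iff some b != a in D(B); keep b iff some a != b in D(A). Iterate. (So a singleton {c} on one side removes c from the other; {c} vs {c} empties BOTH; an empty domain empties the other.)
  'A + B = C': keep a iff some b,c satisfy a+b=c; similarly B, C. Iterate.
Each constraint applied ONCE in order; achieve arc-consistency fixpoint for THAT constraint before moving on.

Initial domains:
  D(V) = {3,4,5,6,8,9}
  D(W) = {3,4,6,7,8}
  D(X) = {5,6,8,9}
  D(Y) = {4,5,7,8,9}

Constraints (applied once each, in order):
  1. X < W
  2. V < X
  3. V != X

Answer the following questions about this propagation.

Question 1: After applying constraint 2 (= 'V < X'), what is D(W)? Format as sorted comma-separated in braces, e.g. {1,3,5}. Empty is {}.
Answer: {6,7,8}

Derivation:
Constraint 1 (X < W) on D(X)={5,6,8,9} D(W)={3,4,6,7,8}: X {5,6,8,9}->{5,6}; W {3,4,6,7,8}->{6,7,8}
Constraint 2 (V < X) on D(V)={3,4,5,6,8,9} D(X)={5,6}: V {3,4,5,6,8,9}->{3,4,5}
So after constraint 2: D(W) = {6,7,8}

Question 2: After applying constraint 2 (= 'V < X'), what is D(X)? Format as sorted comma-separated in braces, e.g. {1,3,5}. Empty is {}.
Constraint 1 (X < W) on D(X)={5,6,8,9} D(W)={3,4,6,7,8}: X {5,6,8,9}->{5,6}; W {3,4,6,7,8}->{6,7,8}
Constraint 2 (V < X) on D(V)={3,4,5,6,8,9} D(X)={5,6}: V {3,4,5,6,8,9}->{3,4,5}
So after constraint 2: D(X) = {5,6}

Answer: {5,6}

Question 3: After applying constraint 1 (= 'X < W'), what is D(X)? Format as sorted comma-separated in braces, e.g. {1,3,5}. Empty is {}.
Constraint 1 (X < W) on D(X)={5,6,8,9} D(W)={3,4,6,7,8}: X {5,6,8,9}->{5,6}; W {3,4,6,7,8}->{6,7,8}
So after constraint 1: D(X) = {5,6}

Answer: {5,6}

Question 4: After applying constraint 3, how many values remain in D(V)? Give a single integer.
Constraint 1 (X < W) on D(X)={5,6,8,9} D(W)={3,4,6,7,8}: X {5,6,8,9}->{5,6}; W {3,4,6,7,8}->{6,7,8}
Constraint 2 (V < X) on D(V)={3,4,5,6,8,9} D(X)={5,6}: V {3,4,5,6,8,9}->{3,4,5}
Constraint 3 (V != X) on D(V)={3,4,5} D(X)={5,6}: no change
So after constraint 3: D(V)={3,4,5}, size = 3

Answer: 3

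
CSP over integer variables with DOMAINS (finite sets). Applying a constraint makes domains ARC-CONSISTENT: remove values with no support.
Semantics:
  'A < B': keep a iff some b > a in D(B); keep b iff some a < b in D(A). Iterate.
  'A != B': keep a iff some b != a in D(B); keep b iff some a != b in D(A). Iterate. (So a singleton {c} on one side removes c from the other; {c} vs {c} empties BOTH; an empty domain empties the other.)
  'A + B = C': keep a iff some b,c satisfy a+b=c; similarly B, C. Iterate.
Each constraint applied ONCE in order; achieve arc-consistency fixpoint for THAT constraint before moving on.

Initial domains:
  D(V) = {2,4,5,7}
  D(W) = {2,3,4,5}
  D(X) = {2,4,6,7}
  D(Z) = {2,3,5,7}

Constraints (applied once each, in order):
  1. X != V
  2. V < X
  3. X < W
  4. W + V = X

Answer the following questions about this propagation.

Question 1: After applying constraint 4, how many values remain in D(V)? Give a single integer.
Answer: 0

Derivation:
Constraint 1 (X != V) on D(X)={2,4,6,7} D(V)={2,4,5,7}: no change
Constraint 2 (V < X) on D(V)={2,4,5,7} D(X)={2,4,6,7}: V {2,4,5,7}->{2,4,5}; X {2,4,6,7}->{4,6,7}
Constraint 3 (X < W) on D(X)={4,6,7} D(W)={2,3,4,5}: X {4,6,7}->{4}; W {2,3,4,5}->{5}
Constraint 4 (W + V = X) on D(W)={5} D(V)={2,4,5} D(X)={4}: W {5}->{}; V {2,4,5}->{}; X {4}->{}
So after constraint 4: D(V)={}, size = 0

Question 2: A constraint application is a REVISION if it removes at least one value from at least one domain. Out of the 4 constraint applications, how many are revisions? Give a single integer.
Answer: 3

Derivation:
Constraint 1 (X != V) on D(X)={2,4,6,7} D(V)={2,4,5,7}: no change => not a revision
Constraint 2 (V < X) on D(V)={2,4,5,7} D(X)={2,4,6,7}: V {2,4,5,7}->{2,4,5}; X {2,4,6,7}->{4,6,7} => REVISION
Constraint 3 (X < W) on D(X)={4,6,7} D(W)={2,3,4,5}: X {4,6,7}->{4}; W {2,3,4,5}->{5} => REVISION
Constraint 4 (W + V = X) on D(W)={5} D(V)={2,4,5} D(X)={4}: W {5}->{}; V {2,4,5}->{}; X {4}->{} => REVISION
Total revisions = 3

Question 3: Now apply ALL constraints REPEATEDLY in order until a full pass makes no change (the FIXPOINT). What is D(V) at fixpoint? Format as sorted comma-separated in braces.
pass 0 (initial): D(V)={2,4,5,7}
pass 1: V {2,4,5,7}->{}; W {2,3,4,5}->{}; X {2,4,6,7}->{}
pass 2: no change
Fixpoint after 2 passes: D(V) = {}

Answer: {}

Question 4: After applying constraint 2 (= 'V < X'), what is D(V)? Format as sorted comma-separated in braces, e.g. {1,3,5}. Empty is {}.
Constraint 1 (X != V) on D(X)={2,4,6,7} D(V)={2,4,5,7}: no change
Constraint 2 (V < X) on D(V)={2,4,5,7} D(X)={2,4,6,7}: V {2,4,5,7}->{2,4,5}; X {2,4,6,7}->{4,6,7}
So after constraint 2: D(V) = {2,4,5}

Answer: {2,4,5}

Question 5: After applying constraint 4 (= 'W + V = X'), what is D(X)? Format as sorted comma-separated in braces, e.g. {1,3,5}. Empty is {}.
Constraint 1 (X != V) on D(X)={2,4,6,7} D(V)={2,4,5,7}: no change
Constraint 2 (V < X) on D(V)={2,4,5,7} D(X)={2,4,6,7}: V {2,4,5,7}->{2,4,5}; X {2,4,6,7}->{4,6,7}
Constraint 3 (X < W) on D(X)={4,6,7} D(W)={2,3,4,5}: X {4,6,7}->{4}; W {2,3,4,5}->{5}
Constraint 4 (W + V = X) on D(W)={5} D(V)={2,4,5} D(X)={4}: W {5}->{}; V {2,4,5}->{}; X {4}->{}
So after constraint 4: D(X) = {}

Answer: {}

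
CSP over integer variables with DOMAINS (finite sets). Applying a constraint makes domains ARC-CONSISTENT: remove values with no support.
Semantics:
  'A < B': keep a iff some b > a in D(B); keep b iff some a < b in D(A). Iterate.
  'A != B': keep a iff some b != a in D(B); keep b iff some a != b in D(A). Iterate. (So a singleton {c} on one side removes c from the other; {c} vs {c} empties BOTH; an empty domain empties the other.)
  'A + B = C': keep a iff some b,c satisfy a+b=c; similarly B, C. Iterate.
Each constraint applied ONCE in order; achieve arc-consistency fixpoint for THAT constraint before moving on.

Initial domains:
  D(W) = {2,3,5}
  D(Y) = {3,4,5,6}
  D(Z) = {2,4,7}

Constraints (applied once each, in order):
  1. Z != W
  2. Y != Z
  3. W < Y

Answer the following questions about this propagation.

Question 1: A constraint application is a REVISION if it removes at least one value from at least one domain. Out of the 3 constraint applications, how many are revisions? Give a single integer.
Constraint 1 (Z != W) on D(Z)={2,4,7} D(W)={2,3,5}: no change => not a revision
Constraint 2 (Y != Z) on D(Y)={3,4,5,6} D(Z)={2,4,7}: no change => not a revision
Constraint 3 (W < Y) on D(W)={2,3,5} D(Y)={3,4,5,6}: no change => not a revision
Total revisions = 0

Answer: 0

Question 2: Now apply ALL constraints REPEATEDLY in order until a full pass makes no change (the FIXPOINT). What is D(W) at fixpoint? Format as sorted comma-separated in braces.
Answer: {2,3,5}

Derivation:
pass 0 (initial): D(W)={2,3,5}
pass 1: no change
Fixpoint after 1 passes: D(W) = {2,3,5}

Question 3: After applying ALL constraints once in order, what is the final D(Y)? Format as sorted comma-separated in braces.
Answer: {3,4,5,6}

Derivation:
Constraint 1 (Z != W) on D(Z)={2,4,7} D(W)={2,3,5}: no change
Constraint 2 (Y != Z) on D(Y)={3,4,5,6} D(Z)={2,4,7}: no change
Constraint 3 (W < Y) on D(W)={2,3,5} D(Y)={3,4,5,6}: no change
So after all 3 constraints: D(Y) = {3,4,5,6}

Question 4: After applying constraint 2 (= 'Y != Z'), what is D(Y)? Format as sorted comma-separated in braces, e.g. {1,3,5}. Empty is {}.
Constraint 1 (Z != W) on D(Z)={2,4,7} D(W)={2,3,5}: no change
Constraint 2 (Y != Z) on D(Y)={3,4,5,6} D(Z)={2,4,7}: no change
So after constraint 2: D(Y) = {3,4,5,6}

Answer: {3,4,5,6}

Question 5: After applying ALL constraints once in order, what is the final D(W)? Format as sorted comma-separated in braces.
Constraint 1 (Z != W) on D(Z)={2,4,7} D(W)={2,3,5}: no change
Constraint 2 (Y != Z) on D(Y)={3,4,5,6} D(Z)={2,4,7}: no change
Constraint 3 (W < Y) on D(W)={2,3,5} D(Y)={3,4,5,6}: no change
So after all 3 constraints: D(W) = {2,3,5}

Answer: {2,3,5}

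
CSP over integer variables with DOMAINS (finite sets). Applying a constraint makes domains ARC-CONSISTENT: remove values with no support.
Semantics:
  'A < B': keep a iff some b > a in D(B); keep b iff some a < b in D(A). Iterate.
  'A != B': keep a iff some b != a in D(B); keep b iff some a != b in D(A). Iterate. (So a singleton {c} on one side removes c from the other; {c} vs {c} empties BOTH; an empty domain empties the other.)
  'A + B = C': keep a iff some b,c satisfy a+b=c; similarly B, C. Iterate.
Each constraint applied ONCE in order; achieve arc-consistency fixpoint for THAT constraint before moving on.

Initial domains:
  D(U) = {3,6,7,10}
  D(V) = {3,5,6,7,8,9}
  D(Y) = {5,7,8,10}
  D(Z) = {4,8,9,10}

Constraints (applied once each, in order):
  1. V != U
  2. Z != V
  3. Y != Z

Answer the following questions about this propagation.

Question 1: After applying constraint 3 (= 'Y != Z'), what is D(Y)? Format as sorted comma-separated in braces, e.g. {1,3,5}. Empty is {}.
Constraint 1 (V != U) on D(V)={3,5,6,7,8,9} D(U)={3,6,7,10}: no change
Constraint 2 (Z != V) on D(Z)={4,8,9,10} D(V)={3,5,6,7,8,9}: no change
Constraint 3 (Y != Z) on D(Y)={5,7,8,10} D(Z)={4,8,9,10}: no change
So after constraint 3: D(Y) = {5,7,8,10}

Answer: {5,7,8,10}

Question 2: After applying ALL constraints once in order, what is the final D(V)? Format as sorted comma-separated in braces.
Constraint 1 (V != U) on D(V)={3,5,6,7,8,9} D(U)={3,6,7,10}: no change
Constraint 2 (Z != V) on D(Z)={4,8,9,10} D(V)={3,5,6,7,8,9}: no change
Constraint 3 (Y != Z) on D(Y)={5,7,8,10} D(Z)={4,8,9,10}: no change
So after all 3 constraints: D(V) = {3,5,6,7,8,9}

Answer: {3,5,6,7,8,9}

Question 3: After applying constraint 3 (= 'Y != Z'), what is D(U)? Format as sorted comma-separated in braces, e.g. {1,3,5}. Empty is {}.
Answer: {3,6,7,10}

Derivation:
Constraint 1 (V != U) on D(V)={3,5,6,7,8,9} D(U)={3,6,7,10}: no change
Constraint 2 (Z != V) on D(Z)={4,8,9,10} D(V)={3,5,6,7,8,9}: no change
Constraint 3 (Y != Z) on D(Y)={5,7,8,10} D(Z)={4,8,9,10}: no change
So after constraint 3: D(U) = {3,6,7,10}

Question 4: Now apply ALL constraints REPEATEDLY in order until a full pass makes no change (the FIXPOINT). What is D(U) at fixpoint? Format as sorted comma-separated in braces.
Answer: {3,6,7,10}

Derivation:
pass 0 (initial): D(U)={3,6,7,10}
pass 1: no change
Fixpoint after 1 passes: D(U) = {3,6,7,10}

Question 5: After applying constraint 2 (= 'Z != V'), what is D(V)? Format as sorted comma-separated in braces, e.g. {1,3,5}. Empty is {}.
Answer: {3,5,6,7,8,9}

Derivation:
Constraint 1 (V != U) on D(V)={3,5,6,7,8,9} D(U)={3,6,7,10}: no change
Constraint 2 (Z != V) on D(Z)={4,8,9,10} D(V)={3,5,6,7,8,9}: no change
So after constraint 2: D(V) = {3,5,6,7,8,9}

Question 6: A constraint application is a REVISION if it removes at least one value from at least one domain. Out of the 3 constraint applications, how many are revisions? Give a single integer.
Constraint 1 (V != U) on D(V)={3,5,6,7,8,9} D(U)={3,6,7,10}: no change => not a revision
Constraint 2 (Z != V) on D(Z)={4,8,9,10} D(V)={3,5,6,7,8,9}: no change => not a revision
Constraint 3 (Y != Z) on D(Y)={5,7,8,10} D(Z)={4,8,9,10}: no change => not a revision
Total revisions = 0

Answer: 0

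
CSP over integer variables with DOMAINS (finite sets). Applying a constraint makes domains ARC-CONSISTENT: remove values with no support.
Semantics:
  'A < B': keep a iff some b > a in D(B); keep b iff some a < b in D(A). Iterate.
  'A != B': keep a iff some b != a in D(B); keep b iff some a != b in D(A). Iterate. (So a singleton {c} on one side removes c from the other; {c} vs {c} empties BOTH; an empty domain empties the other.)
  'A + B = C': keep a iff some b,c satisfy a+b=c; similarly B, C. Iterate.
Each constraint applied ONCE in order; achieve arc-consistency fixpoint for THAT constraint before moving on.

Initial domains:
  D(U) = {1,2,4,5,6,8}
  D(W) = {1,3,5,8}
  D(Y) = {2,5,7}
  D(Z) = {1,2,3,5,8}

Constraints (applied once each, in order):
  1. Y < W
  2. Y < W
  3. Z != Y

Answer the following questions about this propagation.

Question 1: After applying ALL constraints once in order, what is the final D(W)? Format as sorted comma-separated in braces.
Constraint 1 (Y < W) on D(Y)={2,5,7} D(W)={1,3,5,8}: W {1,3,5,8}->{3,5,8}
Constraint 2 (Y < W) on D(Y)={2,5,7} D(W)={3,5,8}: no change
Constraint 3 (Z != Y) on D(Z)={1,2,3,5,8} D(Y)={2,5,7}: no change
So after all 3 constraints: D(W) = {3,5,8}

Answer: {3,5,8}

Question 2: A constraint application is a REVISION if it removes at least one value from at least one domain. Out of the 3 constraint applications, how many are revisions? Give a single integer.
Answer: 1

Derivation:
Constraint 1 (Y < W) on D(Y)={2,5,7} D(W)={1,3,5,8}: W {1,3,5,8}->{3,5,8} => REVISION
Constraint 2 (Y < W) on D(Y)={2,5,7} D(W)={3,5,8}: no change => not a revision
Constraint 3 (Z != Y) on D(Z)={1,2,3,5,8} D(Y)={2,5,7}: no change => not a revision
Total revisions = 1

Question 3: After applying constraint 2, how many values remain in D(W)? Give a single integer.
Constraint 1 (Y < W) on D(Y)={2,5,7} D(W)={1,3,5,8}: W {1,3,5,8}->{3,5,8}
Constraint 2 (Y < W) on D(Y)={2,5,7} D(W)={3,5,8}: no change
So after constraint 2: D(W)={3,5,8}, size = 3

Answer: 3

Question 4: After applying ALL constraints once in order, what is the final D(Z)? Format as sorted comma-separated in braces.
Answer: {1,2,3,5,8}

Derivation:
Constraint 1 (Y < W) on D(Y)={2,5,7} D(W)={1,3,5,8}: W {1,3,5,8}->{3,5,8}
Constraint 2 (Y < W) on D(Y)={2,5,7} D(W)={3,5,8}: no change
Constraint 3 (Z != Y) on D(Z)={1,2,3,5,8} D(Y)={2,5,7}: no change
So after all 3 constraints: D(Z) = {1,2,3,5,8}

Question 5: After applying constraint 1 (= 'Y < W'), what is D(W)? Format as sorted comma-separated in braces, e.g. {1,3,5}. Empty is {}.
Answer: {3,5,8}

Derivation:
Constraint 1 (Y < W) on D(Y)={2,5,7} D(W)={1,3,5,8}: W {1,3,5,8}->{3,5,8}
So after constraint 1: D(W) = {3,5,8}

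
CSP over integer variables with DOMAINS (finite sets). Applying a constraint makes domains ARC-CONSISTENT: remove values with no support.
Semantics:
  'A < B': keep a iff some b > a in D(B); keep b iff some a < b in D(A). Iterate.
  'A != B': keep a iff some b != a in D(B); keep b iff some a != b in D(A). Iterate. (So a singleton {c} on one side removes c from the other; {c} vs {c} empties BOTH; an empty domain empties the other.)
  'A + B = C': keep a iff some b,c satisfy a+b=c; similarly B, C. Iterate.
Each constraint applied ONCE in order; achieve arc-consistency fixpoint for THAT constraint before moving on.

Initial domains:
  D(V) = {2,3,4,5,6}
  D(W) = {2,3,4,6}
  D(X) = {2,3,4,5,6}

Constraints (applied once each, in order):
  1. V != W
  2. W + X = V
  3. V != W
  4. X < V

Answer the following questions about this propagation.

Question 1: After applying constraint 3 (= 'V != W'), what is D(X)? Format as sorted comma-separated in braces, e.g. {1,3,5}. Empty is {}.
Constraint 1 (V != W) on D(V)={2,3,4,5,6} D(W)={2,3,4,6}: no change
Constraint 2 (W + X = V) on D(W)={2,3,4,6} D(X)={2,3,4,5,6} D(V)={2,3,4,5,6}: W {2,3,4,6}->{2,3,4}; X {2,3,4,5,6}->{2,3,4}; V {2,3,4,5,6}->{4,5,6}
Constraint 3 (V != W) on D(V)={4,5,6} D(W)={2,3,4}: no change
So after constraint 3: D(X) = {2,3,4}

Answer: {2,3,4}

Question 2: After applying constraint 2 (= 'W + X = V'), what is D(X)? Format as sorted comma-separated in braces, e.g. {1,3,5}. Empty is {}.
Answer: {2,3,4}

Derivation:
Constraint 1 (V != W) on D(V)={2,3,4,5,6} D(W)={2,3,4,6}: no change
Constraint 2 (W + X = V) on D(W)={2,3,4,6} D(X)={2,3,4,5,6} D(V)={2,3,4,5,6}: W {2,3,4,6}->{2,3,4}; X {2,3,4,5,6}->{2,3,4}; V {2,3,4,5,6}->{4,5,6}
So after constraint 2: D(X) = {2,3,4}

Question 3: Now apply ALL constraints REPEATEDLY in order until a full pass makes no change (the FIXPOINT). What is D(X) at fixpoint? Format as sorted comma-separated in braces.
Answer: {2,3,4}

Derivation:
pass 0 (initial): D(X)={2,3,4,5,6}
pass 1: V {2,3,4,5,6}->{4,5,6}; W {2,3,4,6}->{2,3,4}; X {2,3,4,5,6}->{2,3,4}
pass 2: no change
Fixpoint after 2 passes: D(X) = {2,3,4}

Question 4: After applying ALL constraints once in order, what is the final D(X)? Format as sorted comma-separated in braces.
Answer: {2,3,4}

Derivation:
Constraint 1 (V != W) on D(V)={2,3,4,5,6} D(W)={2,3,4,6}: no change
Constraint 2 (W + X = V) on D(W)={2,3,4,6} D(X)={2,3,4,5,6} D(V)={2,3,4,5,6}: W {2,3,4,6}->{2,3,4}; X {2,3,4,5,6}->{2,3,4}; V {2,3,4,5,6}->{4,5,6}
Constraint 3 (V != W) on D(V)={4,5,6} D(W)={2,3,4}: no change
Constraint 4 (X < V) on D(X)={2,3,4} D(V)={4,5,6}: no change
So after all 4 constraints: D(X) = {2,3,4}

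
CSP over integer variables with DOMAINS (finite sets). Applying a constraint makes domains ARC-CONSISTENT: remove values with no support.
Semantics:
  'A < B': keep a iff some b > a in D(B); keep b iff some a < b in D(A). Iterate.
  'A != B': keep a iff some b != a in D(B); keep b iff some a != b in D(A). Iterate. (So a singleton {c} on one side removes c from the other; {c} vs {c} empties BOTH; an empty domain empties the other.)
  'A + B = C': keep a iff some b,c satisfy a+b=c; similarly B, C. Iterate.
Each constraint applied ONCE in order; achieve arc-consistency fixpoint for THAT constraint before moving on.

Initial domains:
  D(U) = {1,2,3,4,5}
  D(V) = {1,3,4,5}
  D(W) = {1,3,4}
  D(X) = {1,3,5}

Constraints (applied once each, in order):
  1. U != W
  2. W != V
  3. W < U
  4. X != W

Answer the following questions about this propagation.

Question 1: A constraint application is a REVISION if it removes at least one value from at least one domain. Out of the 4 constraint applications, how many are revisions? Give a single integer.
Constraint 1 (U != W) on D(U)={1,2,3,4,5} D(W)={1,3,4}: no change => not a revision
Constraint 2 (W != V) on D(W)={1,3,4} D(V)={1,3,4,5}: no change => not a revision
Constraint 3 (W < U) on D(W)={1,3,4} D(U)={1,2,3,4,5}: U {1,2,3,4,5}->{2,3,4,5} => REVISION
Constraint 4 (X != W) on D(X)={1,3,5} D(W)={1,3,4}: no change => not a revision
Total revisions = 1

Answer: 1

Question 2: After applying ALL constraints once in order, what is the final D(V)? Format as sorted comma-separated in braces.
Answer: {1,3,4,5}

Derivation:
Constraint 1 (U != W) on D(U)={1,2,3,4,5} D(W)={1,3,4}: no change
Constraint 2 (W != V) on D(W)={1,3,4} D(V)={1,3,4,5}: no change
Constraint 3 (W < U) on D(W)={1,3,4} D(U)={1,2,3,4,5}: U {1,2,3,4,5}->{2,3,4,5}
Constraint 4 (X != W) on D(X)={1,3,5} D(W)={1,3,4}: no change
So after all 4 constraints: D(V) = {1,3,4,5}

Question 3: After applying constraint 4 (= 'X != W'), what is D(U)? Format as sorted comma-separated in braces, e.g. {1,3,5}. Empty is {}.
Answer: {2,3,4,5}

Derivation:
Constraint 1 (U != W) on D(U)={1,2,3,4,5} D(W)={1,3,4}: no change
Constraint 2 (W != V) on D(W)={1,3,4} D(V)={1,3,4,5}: no change
Constraint 3 (W < U) on D(W)={1,3,4} D(U)={1,2,3,4,5}: U {1,2,3,4,5}->{2,3,4,5}
Constraint 4 (X != W) on D(X)={1,3,5} D(W)={1,3,4}: no change
So after constraint 4: D(U) = {2,3,4,5}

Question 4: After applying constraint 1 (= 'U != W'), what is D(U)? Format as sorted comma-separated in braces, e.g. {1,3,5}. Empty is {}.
Answer: {1,2,3,4,5}

Derivation:
Constraint 1 (U != W) on D(U)={1,2,3,4,5} D(W)={1,3,4}: no change
So after constraint 1: D(U) = {1,2,3,4,5}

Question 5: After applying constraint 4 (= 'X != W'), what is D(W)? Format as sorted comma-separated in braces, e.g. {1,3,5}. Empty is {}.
Constraint 1 (U != W) on D(U)={1,2,3,4,5} D(W)={1,3,4}: no change
Constraint 2 (W != V) on D(W)={1,3,4} D(V)={1,3,4,5}: no change
Constraint 3 (W < U) on D(W)={1,3,4} D(U)={1,2,3,4,5}: U {1,2,3,4,5}->{2,3,4,5}
Constraint 4 (X != W) on D(X)={1,3,5} D(W)={1,3,4}: no change
So after constraint 4: D(W) = {1,3,4}

Answer: {1,3,4}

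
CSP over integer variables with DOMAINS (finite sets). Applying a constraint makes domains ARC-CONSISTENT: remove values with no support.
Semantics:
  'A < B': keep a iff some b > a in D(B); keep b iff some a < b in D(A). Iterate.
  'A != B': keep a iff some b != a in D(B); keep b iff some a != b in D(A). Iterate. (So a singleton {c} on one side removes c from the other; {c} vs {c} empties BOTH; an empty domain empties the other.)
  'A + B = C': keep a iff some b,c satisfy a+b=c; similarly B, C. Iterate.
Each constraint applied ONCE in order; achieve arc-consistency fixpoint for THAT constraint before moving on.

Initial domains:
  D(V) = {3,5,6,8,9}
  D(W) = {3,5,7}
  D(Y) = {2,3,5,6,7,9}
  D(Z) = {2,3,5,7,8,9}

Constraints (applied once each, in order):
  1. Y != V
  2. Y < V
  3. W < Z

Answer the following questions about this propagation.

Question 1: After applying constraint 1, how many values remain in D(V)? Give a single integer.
Answer: 5

Derivation:
Constraint 1 (Y != V) on D(Y)={2,3,5,6,7,9} D(V)={3,5,6,8,9}: no change
So after constraint 1: D(V)={3,5,6,8,9}, size = 5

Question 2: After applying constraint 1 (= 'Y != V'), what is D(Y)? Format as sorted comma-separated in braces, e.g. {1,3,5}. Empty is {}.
Constraint 1 (Y != V) on D(Y)={2,3,5,6,7,9} D(V)={3,5,6,8,9}: no change
So after constraint 1: D(Y) = {2,3,5,6,7,9}

Answer: {2,3,5,6,7,9}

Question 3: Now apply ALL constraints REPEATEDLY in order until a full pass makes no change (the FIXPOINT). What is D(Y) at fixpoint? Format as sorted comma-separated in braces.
Answer: {2,3,5,6,7}

Derivation:
pass 0 (initial): D(Y)={2,3,5,6,7,9}
pass 1: Y {2,3,5,6,7,9}->{2,3,5,6,7}; Z {2,3,5,7,8,9}->{5,7,8,9}
pass 2: no change
Fixpoint after 2 passes: D(Y) = {2,3,5,6,7}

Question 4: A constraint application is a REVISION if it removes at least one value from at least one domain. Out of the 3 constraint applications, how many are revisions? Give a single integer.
Constraint 1 (Y != V) on D(Y)={2,3,5,6,7,9} D(V)={3,5,6,8,9}: no change => not a revision
Constraint 2 (Y < V) on D(Y)={2,3,5,6,7,9} D(V)={3,5,6,8,9}: Y {2,3,5,6,7,9}->{2,3,5,6,7} => REVISION
Constraint 3 (W < Z) on D(W)={3,5,7} D(Z)={2,3,5,7,8,9}: Z {2,3,5,7,8,9}->{5,7,8,9} => REVISION
Total revisions = 2

Answer: 2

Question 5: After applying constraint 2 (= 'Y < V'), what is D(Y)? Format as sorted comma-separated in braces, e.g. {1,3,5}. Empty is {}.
Answer: {2,3,5,6,7}

Derivation:
Constraint 1 (Y != V) on D(Y)={2,3,5,6,7,9} D(V)={3,5,6,8,9}: no change
Constraint 2 (Y < V) on D(Y)={2,3,5,6,7,9} D(V)={3,5,6,8,9}: Y {2,3,5,6,7,9}->{2,3,5,6,7}
So after constraint 2: D(Y) = {2,3,5,6,7}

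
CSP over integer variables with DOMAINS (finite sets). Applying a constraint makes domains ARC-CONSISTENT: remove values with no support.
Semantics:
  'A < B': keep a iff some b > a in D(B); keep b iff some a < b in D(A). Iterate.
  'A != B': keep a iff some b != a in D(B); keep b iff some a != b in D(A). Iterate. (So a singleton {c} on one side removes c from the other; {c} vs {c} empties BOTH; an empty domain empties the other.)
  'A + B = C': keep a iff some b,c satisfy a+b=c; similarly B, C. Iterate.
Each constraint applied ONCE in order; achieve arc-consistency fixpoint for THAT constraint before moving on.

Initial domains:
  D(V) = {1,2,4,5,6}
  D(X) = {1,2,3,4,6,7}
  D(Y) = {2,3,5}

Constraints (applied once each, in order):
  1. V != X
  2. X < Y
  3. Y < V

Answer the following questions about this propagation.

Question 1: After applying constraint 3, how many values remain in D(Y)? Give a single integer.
Answer: 3

Derivation:
Constraint 1 (V != X) on D(V)={1,2,4,5,6} D(X)={1,2,3,4,6,7}: no change
Constraint 2 (X < Y) on D(X)={1,2,3,4,6,7} D(Y)={2,3,5}: X {1,2,3,4,6,7}->{1,2,3,4}
Constraint 3 (Y < V) on D(Y)={2,3,5} D(V)={1,2,4,5,6}: V {1,2,4,5,6}->{4,5,6}
So after constraint 3: D(Y)={2,3,5}, size = 3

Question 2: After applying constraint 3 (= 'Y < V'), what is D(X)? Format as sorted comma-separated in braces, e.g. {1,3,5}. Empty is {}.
Constraint 1 (V != X) on D(V)={1,2,4,5,6} D(X)={1,2,3,4,6,7}: no change
Constraint 2 (X < Y) on D(X)={1,2,3,4,6,7} D(Y)={2,3,5}: X {1,2,3,4,6,7}->{1,2,3,4}
Constraint 3 (Y < V) on D(Y)={2,3,5} D(V)={1,2,4,5,6}: V {1,2,4,5,6}->{4,5,6}
So after constraint 3: D(X) = {1,2,3,4}

Answer: {1,2,3,4}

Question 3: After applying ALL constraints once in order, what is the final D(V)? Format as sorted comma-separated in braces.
Constraint 1 (V != X) on D(V)={1,2,4,5,6} D(X)={1,2,3,4,6,7}: no change
Constraint 2 (X < Y) on D(X)={1,2,3,4,6,7} D(Y)={2,3,5}: X {1,2,3,4,6,7}->{1,2,3,4}
Constraint 3 (Y < V) on D(Y)={2,3,5} D(V)={1,2,4,5,6}: V {1,2,4,5,6}->{4,5,6}
So after all 3 constraints: D(V) = {4,5,6}

Answer: {4,5,6}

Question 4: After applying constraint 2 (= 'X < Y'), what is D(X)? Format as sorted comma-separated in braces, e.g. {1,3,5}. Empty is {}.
Constraint 1 (V != X) on D(V)={1,2,4,5,6} D(X)={1,2,3,4,6,7}: no change
Constraint 2 (X < Y) on D(X)={1,2,3,4,6,7} D(Y)={2,3,5}: X {1,2,3,4,6,7}->{1,2,3,4}
So after constraint 2: D(X) = {1,2,3,4}

Answer: {1,2,3,4}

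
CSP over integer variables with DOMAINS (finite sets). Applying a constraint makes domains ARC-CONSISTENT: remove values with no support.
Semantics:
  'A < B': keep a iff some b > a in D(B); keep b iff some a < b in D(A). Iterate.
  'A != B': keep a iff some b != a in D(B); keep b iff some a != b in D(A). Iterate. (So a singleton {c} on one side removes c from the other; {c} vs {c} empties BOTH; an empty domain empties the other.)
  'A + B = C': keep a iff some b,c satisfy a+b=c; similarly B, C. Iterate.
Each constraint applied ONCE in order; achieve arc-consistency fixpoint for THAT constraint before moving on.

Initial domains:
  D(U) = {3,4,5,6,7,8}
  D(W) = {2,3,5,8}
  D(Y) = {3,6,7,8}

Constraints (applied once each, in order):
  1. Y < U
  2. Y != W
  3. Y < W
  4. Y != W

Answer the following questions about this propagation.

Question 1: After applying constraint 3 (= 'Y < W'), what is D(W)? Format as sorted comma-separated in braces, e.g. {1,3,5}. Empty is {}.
Constraint 1 (Y < U) on D(Y)={3,6,7,8} D(U)={3,4,5,6,7,8}: Y {3,6,7,8}->{3,6,7}; U {3,4,5,6,7,8}->{4,5,6,7,8}
Constraint 2 (Y != W) on D(Y)={3,6,7} D(W)={2,3,5,8}: no change
Constraint 3 (Y < W) on D(Y)={3,6,7} D(W)={2,3,5,8}: W {2,3,5,8}->{5,8}
So after constraint 3: D(W) = {5,8}

Answer: {5,8}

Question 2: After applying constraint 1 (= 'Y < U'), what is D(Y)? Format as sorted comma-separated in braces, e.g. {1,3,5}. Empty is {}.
Answer: {3,6,7}

Derivation:
Constraint 1 (Y < U) on D(Y)={3,6,7,8} D(U)={3,4,5,6,7,8}: Y {3,6,7,8}->{3,6,7}; U {3,4,5,6,7,8}->{4,5,6,7,8}
So after constraint 1: D(Y) = {3,6,7}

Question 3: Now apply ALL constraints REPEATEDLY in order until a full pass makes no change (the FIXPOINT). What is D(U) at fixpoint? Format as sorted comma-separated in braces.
pass 0 (initial): D(U)={3,4,5,6,7,8}
pass 1: U {3,4,5,6,7,8}->{4,5,6,7,8}; W {2,3,5,8}->{5,8}; Y {3,6,7,8}->{3,6,7}
pass 2: no change
Fixpoint after 2 passes: D(U) = {4,5,6,7,8}

Answer: {4,5,6,7,8}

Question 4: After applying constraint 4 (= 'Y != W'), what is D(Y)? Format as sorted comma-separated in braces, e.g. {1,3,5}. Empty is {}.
Answer: {3,6,7}

Derivation:
Constraint 1 (Y < U) on D(Y)={3,6,7,8} D(U)={3,4,5,6,7,8}: Y {3,6,7,8}->{3,6,7}; U {3,4,5,6,7,8}->{4,5,6,7,8}
Constraint 2 (Y != W) on D(Y)={3,6,7} D(W)={2,3,5,8}: no change
Constraint 3 (Y < W) on D(Y)={3,6,7} D(W)={2,3,5,8}: W {2,3,5,8}->{5,8}
Constraint 4 (Y != W) on D(Y)={3,6,7} D(W)={5,8}: no change
So after constraint 4: D(Y) = {3,6,7}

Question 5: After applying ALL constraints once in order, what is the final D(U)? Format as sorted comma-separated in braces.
Constraint 1 (Y < U) on D(Y)={3,6,7,8} D(U)={3,4,5,6,7,8}: Y {3,6,7,8}->{3,6,7}; U {3,4,5,6,7,8}->{4,5,6,7,8}
Constraint 2 (Y != W) on D(Y)={3,6,7} D(W)={2,3,5,8}: no change
Constraint 3 (Y < W) on D(Y)={3,6,7} D(W)={2,3,5,8}: W {2,3,5,8}->{5,8}
Constraint 4 (Y != W) on D(Y)={3,6,7} D(W)={5,8}: no change
So after all 4 constraints: D(U) = {4,5,6,7,8}

Answer: {4,5,6,7,8}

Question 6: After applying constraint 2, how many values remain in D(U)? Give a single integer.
Constraint 1 (Y < U) on D(Y)={3,6,7,8} D(U)={3,4,5,6,7,8}: Y {3,6,7,8}->{3,6,7}; U {3,4,5,6,7,8}->{4,5,6,7,8}
Constraint 2 (Y != W) on D(Y)={3,6,7} D(W)={2,3,5,8}: no change
So after constraint 2: D(U)={4,5,6,7,8}, size = 5

Answer: 5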